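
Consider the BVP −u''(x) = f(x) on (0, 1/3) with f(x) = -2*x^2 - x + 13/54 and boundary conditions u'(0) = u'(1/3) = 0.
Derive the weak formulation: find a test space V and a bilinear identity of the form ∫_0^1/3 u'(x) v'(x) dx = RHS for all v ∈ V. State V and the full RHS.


V = H^1(0, 1/3) (no boundary constraint on v; u is determined up to an additive constant); weak form: ∫_0^1/3 u'v' dx = ∫_0^1/3 (-2*x^2 - x + 13/54) v dx for all v ∈ V.

Multiply both sides by a test function v and integrate from 0 to 1/3:
  ∫_0^1/3 −u''(x) v(x) dx = ∫_0^1/3 f(x) v(x) dx.
Integrate the LHS by parts once:
  ∫_0^1/3 −u'' v dx = −[u'(x) v(x)]_0^1/3 + ∫_0^1/3 u'(x) v'(x) dx.
Thus ∫_0^1/3 u'(x) v'(x) dx = ∫_0^1/3 f(x) v(x) dx + [u'(x) v(x)]_0^1/3.
Choose V so that boundary terms are either known or forced to vanish.
u has homogeneous Neumann: u'(0) = u'(1/3) = 0. So [u' v]_0^1/3 = 0·v(1/3) − 0·v(0) = 0 for any v; take V = H^1(0, 1/3).
Weak formulation: find u (satisfying any essential BC) such that ∫_0^1/3 u'(x) v'(x) dx = ∫_0^1/3 f v dx for all v ∈ V (homogeneous Neumann, so boundary terms vanish).
Substituting f(x) = -2*x^2 - x + 13/54, the right-hand side is ∫_0^1/3 (-2*x^2 - x + 13/54) v dx.
Compatibility check (pure Neumann): taking v ≡ 1 ∈ V gives 0 = ∫_0^1/3 f dx + (0) − (0), i.e. ∫_0^1/3 f dx must equal u'(0) − u'(1/3) = 0. Indeed ∫_0^1/3 (-2*x^2 - x + 13/54) dx = 0, so the data are compatible. The solution is then unique only up to an additive constant (fix it e.g. by requiring ∫_0^1/3 u dx = 0).


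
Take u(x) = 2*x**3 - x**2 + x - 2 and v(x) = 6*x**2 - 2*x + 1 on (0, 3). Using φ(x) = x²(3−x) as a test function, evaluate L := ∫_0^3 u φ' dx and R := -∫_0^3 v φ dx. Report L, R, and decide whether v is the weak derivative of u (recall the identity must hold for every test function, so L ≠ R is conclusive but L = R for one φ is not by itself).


LHS = -513/4, RHS = -513/4. Yes, v = u' weakly.

u(x) = 2*x**3 - x**2 + x - 2, classical derivative u'(x) = 6*x**2 - 2*x + 1.
φ(x) = x²(3−x), so φ'(x) = 3*x*(2 - x).
Note φ(0) = φ(3) = 0, so the boundary term u·φ vanishes.
LHS = ∫_0^3 u(x) φ'(x) dx = ∫_0^3 (-6*x^5 + 15*x^4 - 9*x^3 + 12*x^2 - 12*x) dx. Term by term:
  ∫_0^3 -6*x^5 dx = -729;  ∫_0^3 15*x^4 dx = 729;  ∫_0^3 -9*x^3 dx = -729/4;
  ∫_0^3 12*x^2 dx = 108;  ∫_0^3 -12*x dx = -54.
Sum: -729 + 729 − 729/4 + 108 − 54 = -513/4.
So LHS = -513/4.
∫_0^3 v(x) φ(x) dx = ∫_0^3 (-6*x^5 + 20*x^4 - 7*x^3 + 3*x^2) dx. Term by term:
  ∫_0^3 -6*x^5 dx = -729;  ∫_0^3 20*x^4 dx = 972;  ∫_0^3 -7*x^3 dx = -567/4;
  ∫_0^3 3*x^2 dx = 27.
Sum: -729 + 972 − 567/4 + 27 = 513/4.
So RHS = -∫_0^3 v(x) φ(x) dx = -513/4.
LHS = RHS, so the identity holds for this test φ.
Moreover u is smooth here and v(x) = u'(x) = 6*x**2 - 2*x + 1 pointwise, so the identity holds for every test function. Hence v is the weak derivative of u.


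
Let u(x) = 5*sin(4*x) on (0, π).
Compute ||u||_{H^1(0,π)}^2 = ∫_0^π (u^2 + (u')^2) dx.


||u||_{H^1(0,π)}^2 = 425*π/2

u'(x) = 20*cos(4*x).
Expand u² and (u')² and integrate term by term on (0, π), using: for integers n ≥ 1, ∫_0^π sin²(nx) dx = ∫_0^π cos²(nx) dx = π/2; for n ≠ n', ∫_0^π sin(nx)sin(n'x) dx = ∫_0^π cos(nx)cos(n'x) dx = 0; and by product-to-sum, ∫_0^π sin(nx)cos(n'x) dx = ½∫_0^π [sin((n+n')x) + sin((n−n')x)] dx, which is 0 when n+n' is even and 2n/(n²−n'²) when n+n' is odd (it need not vanish on (0, π)).
  u² squared terms: (5)²·∫sin(4x)² dx = 25·π/2 = 25*π/2.
  So ∫_0^π u² dx = 25*π/2.
  (u')² squared terms: (20)²·∫cos(4x)² dx = 400·π/2 = 200*π.
  So ∫_0^π (u')² dx = 200*π.
||u||_{H^1}^2 = (25*π/2) + (200*π) = 425*π/2.


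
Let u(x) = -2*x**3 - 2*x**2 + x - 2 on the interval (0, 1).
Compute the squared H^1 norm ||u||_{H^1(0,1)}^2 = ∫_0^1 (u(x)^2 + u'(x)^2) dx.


||u||_{H^1}^2 = 2671/105

The H^1 norm (squared) on an interval (0, L) is
  ||u||_{H^1}^2 = ∫_0^L u(x)^2 dx + ∫_0^L u'(x)^2 dx.
Compute u'(x) = -6*x**2 - 4*x + 1.
Then u(x)^2 = 4*x**6 + 8*x**5 + 4*x**3 + 9*x**2 - 4*x + 4 and u'(x)^2 = 36*x**4 + 48*x**3 + 4*x**2 - 8*x + 1.
Integrate each monomial from 0 to 1 using ∫_0^1 c·x^n dx = c·1^(n+1)/(n+1):
  ∫_0^1 u(x)^2 dx = ∫_0^1 (4*x^6 + 8*x^5 + 4*x^3 + 9*x^2 - 4*x + 4) dx. Term by term:
    ∫_0^1 4*x^6 dx = 4/7;  ∫_0^1 8*x^5 dx = 4/3;  ∫_0^1 4*x^3 dx = 1;
    ∫_0^1 9*x^2 dx = 3;  ∫_0^1 -4*x dx = -2;  ∫_0^1 4 dx = 4.
  Sum: 4/7 + 4/3 + 1 + 3 − 2 + 4 = 166/21.
  ∫_0^1 u'(x)^2 dx = ∫_0^1 (36*x^4 + 48*x^3 + 4*x^2 - 8*x + 1) dx. Term by term:
    ∫_0^1 36*x^4 dx = 36/5;  ∫_0^1 48*x^3 dx = 12;  ∫_0^1 4*x^2 dx = 4/3;
    ∫_0^1 -8*x dx = -4;  ∫_0^1 1 dx = 1.
  Sum: 36/5 + 12 + 4/3 − 4 + 1 = 263/15.
Adding: ||u||_{H^1}^2 = 166/21 + 263/15 = 2671/105.


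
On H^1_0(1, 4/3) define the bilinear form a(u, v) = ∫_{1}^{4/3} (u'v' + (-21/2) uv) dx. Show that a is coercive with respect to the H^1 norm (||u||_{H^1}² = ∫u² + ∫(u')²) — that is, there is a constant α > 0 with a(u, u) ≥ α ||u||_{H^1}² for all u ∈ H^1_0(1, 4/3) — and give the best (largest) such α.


α = 3*(-7 + 6*π^2)/(2*(1 + 9*π^2))

Coercivity of a(·,·) on H^1_0(1, 4/3) means a(u, u) ≥ α ||u||_{H^1}² for every u ∈ H^1_0.
The interval has length L = 1/3, and Poincaré/coercivity depend only on L. Here a(u, u) = ∫(u')² + (-21/2)·∫u².
Here c = -21/2 < 0 with |c| < (π/L)² = 9*π^2, so coercivity still holds. The condition a(u,u) ≥ α||u||_{H^1}² reads (1−α)∫(u')² ≥ (α−c)∫u². Any admissible α is ≤ 1 (rapidly oscillating u have ∫u²/∫(u')² → 0), and α = 1 would force 0 ≥ (1−c)∫u², impossible since c < 1; so 1−α > 0. By the sharp Poincaré inequality on H^1_0 of an interval of length L, ∫(u')² ≥ (π/L)²∫u² with equality for the first sine mode sin(π(x−x₀)/L) (x₀ the left endpoint), so the inequality holds for all u iff (1−α)(π/L)² ≥ α − c, i.e. α ≤ ((π/L)² + c)/((π/L)² + 1) = (1 + c(L/π)²)/(1 + (L/π)²). (Direct route, valid since c ≤ 0: Poincaré gives c∫u² ≥ c(L/π)²∫(u')², so a(u,u) ≥ (1 + c(L/π)²)∫(u')², while ||u||_{H^1}² ≤ (1 + (L/π)²)∫(u')²; dividing yields the same α.) With (π/L)² = 9*π^2 and c = -21/2, the largest admissible constant is α = ((π/L)² + c)/((π/L)² + 1).
Simplifying, α = 3*(-7 + 6*π^2)/(2*(1 + 9*π^2)).


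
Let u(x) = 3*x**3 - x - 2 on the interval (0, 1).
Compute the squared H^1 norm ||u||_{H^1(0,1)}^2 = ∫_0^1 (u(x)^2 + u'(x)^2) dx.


||u||_{H^1}^2 = 307/21

The H^1 norm (squared) on an interval (0, L) is
  ||u||_{H^1}^2 = ∫_0^L u(x)^2 dx + ∫_0^L u'(x)^2 dx.
Compute u'(x) = 9*x**2 - 1.
Then u(x)^2 = 9*x**6 - 6*x**4 - 12*x**3 + x**2 + 4*x + 4 and u'(x)^2 = 81*x**4 - 18*x**2 + 1.
Integrate each monomial from 0 to 1 using ∫_0^1 c·x^n dx = c·1^(n+1)/(n+1):
  ∫_0^1 u(x)^2 dx = ∫_0^1 (9*x^6 - 6*x^4 - 12*x^3 + x^2 + 4*x + 4) dx. Term by term:
    ∫_0^1 9*x^6 dx = 9/7;  ∫_0^1 -6*x^4 dx = -6/5;  ∫_0^1 -12*x^3 dx = -3;
    ∫_0^1 x^2 dx = 1/3;  ∫_0^1 4*x dx = 2;  ∫_0^1 4 dx = 4.
  Sum: 9/7 − 6/5 − 3 + 1/3 + 2 + 4 = 359/105.
  ∫_0^1 u'(x)^2 dx = ∫_0^1 (81*x^4 - 18*x^2 + 1) dx. Term by term:
    ∫_0^1 81*x^4 dx = 81/5;  ∫_0^1 -18*x^2 dx = -6;  ∫_0^1 1 dx = 1.
  Sum: 81/5 − 6 + 1 = 56/5.
Adding: ||u||_{H^1}^2 = 359/105 + 56/5 = 307/21.


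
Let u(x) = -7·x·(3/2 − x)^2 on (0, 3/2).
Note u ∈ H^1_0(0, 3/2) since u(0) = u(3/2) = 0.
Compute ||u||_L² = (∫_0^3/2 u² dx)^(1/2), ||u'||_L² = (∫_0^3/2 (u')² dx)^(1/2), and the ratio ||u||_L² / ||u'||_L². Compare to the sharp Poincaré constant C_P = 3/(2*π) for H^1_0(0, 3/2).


||u||_L² / ||u'||_L² = 3*sqrt(14)/28 < C_P = 3/(2*π).

u(x) = -7·x·(3/2 − x)^2, so u'(x) = -21*x^2 + 42*x - 63/4.
u(x) = -7·x·(3/2 − x)^2 vanishes at x = 0 and x = 3/2, so u ∈ H^1_0(0, 3/2). Differentiate via the product rule and integrate the resulting polynomials term by term.
  ∫_0^3/2 u² dx = ∫_0^3/2 (49*x^6 - 294*x^5 + 1323*x^4/2 - 1323*x^3/2 + 3969*x^2/16) dx. Term by term:
    ∫_0^3/2 49*x^6 dx = 15309/128;  ∫_0^3/2 -294*x^5 dx = -35721/64;  ∫_0^3/2 1323*x^4/2 dx = 321489/320;
    ∫_0^3/2 -1323*x^3/2 dx = -107163/128;  ∫_0^3/2 3969*x^2/16 dx = 35721/128.
  Sum: 15309/128 − 35721/64 + 321489/320 − 107163/128 + 35721/128 = 5103/640.
  ∫_0^3/2 (u')² dx = ∫_0^3/2 (441*x^4 - 1764*x^3 + 4851*x^2/2 - 1323*x + 3969/16) dx. Term by term:
    ∫_0^3/2 441*x^4 dx = 107163/160;  ∫_0^3/2 -1764*x^3 dx = -35721/16;  ∫_0^3/2 4851*x^2/2 dx = 43659/16;
    ∫_0^3/2 -1323*x dx = -11907/8;  ∫_0^3/2 3969/16 dx = 11907/32.
  Sum: 107163/160 − 35721/16 + 43659/16 − 11907/8 + 11907/32 = 3969/80.
∫_0^3/2 u² dx = 5103/640, so ||u||_L² = 27*sqrt(70)/80.
∫_0^3/2 (u')² dx = 3969/80, so ||u'||_L² = 63*sqrt(5)/20.
Ratio ||u||_L² / ||u'||_L² = 3*sqrt(14)/28.
Sharp Poincaré constant on H^1_0(0, 3/2) is C_P = L/π = 3/(2*π), achieved by sin(2*π/3·x).
A polynomial bump cannot attain the sharp Poincaré constant (only the first sine eigenfunction does), so the ratio is strictly less than C_P, consistent with ||u||_L² ≤ C_P ||u'||_L².


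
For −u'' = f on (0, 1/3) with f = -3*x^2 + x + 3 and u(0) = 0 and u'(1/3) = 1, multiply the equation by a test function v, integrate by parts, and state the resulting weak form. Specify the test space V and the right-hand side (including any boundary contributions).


V = {v ∈ H^1(0, 1/3) : v(0) = 0} (test functions vanish at x = 0 where u is specified); weak form: ∫_0^1/3 u'v' dx = ∫_0^1/3 (-3*x^2 + x + 3) v dx + v(1/3) for all v ∈ V.

Multiply both sides by a test function v and integrate from 0 to 1/3:
  ∫_0^1/3 −u''(x) v(x) dx = ∫_0^1/3 f(x) v(x) dx.
Integrate the LHS by parts once:
  ∫_0^1/3 −u'' v dx = −[u'(x) v(x)]_0^1/3 + ∫_0^1/3 u'(x) v'(x) dx.
Thus ∫_0^1/3 u'(x) v'(x) dx = ∫_0^1/3 f(x) v(x) dx + [u'(x) v(x)]_0^1/3.
Choose V so that boundary terms are either known or forced to vanish.
Mixed BC: u(0) = 0 (Dirichlet) and u'(1/3) = 1 (Neumann). Define V = {v ∈ H^1(0, 1/3) : v(0) = 0}. Then [u' v]_0^1/3 = u'(1/3)·v(1/3) − u'(0)·0 = v(1/3).
Weak formulation: find u (satisfying any essential BC) such that ∫_0^1/3 u'(x) v'(x) dx = ∫_0^1/3 f v dx + v(1/3) for all v ∈ V (Dirichlet at 0 absorbed into V; Neumann datum at x = 1/3 contributes the boundary term).
Substituting f(x) = -3*x^2 + x + 3, the right-hand side is ∫_0^1/3 (-3*x^2 + x + 3) v dx + v(1/3).


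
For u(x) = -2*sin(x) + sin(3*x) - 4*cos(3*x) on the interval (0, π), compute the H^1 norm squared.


||u||_{H^1(0,π)}^2 = 89*π

u'(x) = 12*sin(3*x) - 2*cos(x) + 3*cos(3*x).
Expand u² and (u')² and integrate term by term on (0, π), using: for integers n ≥ 1, ∫_0^π sin²(nx) dx = ∫_0^π cos²(nx) dx = π/2; for n ≠ n', ∫_0^π sin(nx)sin(n'x) dx = ∫_0^π cos(nx)cos(n'x) dx = 0; and by product-to-sum, ∫_0^π sin(nx)cos(n'x) dx = ½∫_0^π [sin((n+n')x) + sin((n−n')x)] dx, which is 0 when n+n' is even and 2n/(n²−n'²) when n+n' is odd (it need not vanish on (0, π)).
  u² squared terms: (-4)²·∫cos(3x)² dx = 16·π/2 = 8*π;  (-2)²·∫sin(x)² dx = 4·π/2 = 2*π;  (1)²·∫sin(3x)² dx = 1·π/2 = π/2.
  u² cross terms: 2·(-4)·(-2)·∫cos(3x)·sin(x) dx = 16·(0) = 0;  2·(-4)·(1)·∫cos(3x)·sin(3x) dx = -8·(0) = 0;  2·(-2)·(1)·∫sin(x)·sin(3x) dx = -4·(0) = 0.
  So ∫_0^π u² dx = 8*π + 2*π + π/2 + 0 + 0 + 0 = 21*π/2.
  (u')² squared terms: (-2)²·∫cos(x)² dx = 4·π/2 = 2*π;  (3)²·∫cos(3x)² dx = 9·π/2 = 9*π/2;  (12)²·∫sin(3x)² dx = 144·π/2 = 72*π.
  (u')² cross terms: 2·(-2)·(3)·∫cos(x)·cos(3x) dx = -12·(0) = 0;  2·(-2)·(12)·∫cos(x)·sin(3x) dx = -48·(0) = 0;  2·(3)·(12)·∫cos(3x)·sin(3x) dx = 72·(0) = 0.
  So ∫_0^π (u')² dx = 2*π + 9*π/2 + 72*π + 0 + 0 + 0 = 157*π/2.
||u||_{H^1}^2 = (21*π/2) + (157*π/2) = 89*π.


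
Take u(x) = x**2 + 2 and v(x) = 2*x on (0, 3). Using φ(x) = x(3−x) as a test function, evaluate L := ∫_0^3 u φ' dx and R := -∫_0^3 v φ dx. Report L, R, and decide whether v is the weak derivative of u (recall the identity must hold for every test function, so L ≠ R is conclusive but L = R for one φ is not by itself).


LHS = -27/2, RHS = -27/2. Yes, v = u' weakly.

u(x) = x**2 + 2, classical derivative u'(x) = 2*x.
φ(x) = x(3−x), so φ'(x) = 3 - 2*x.
Note φ(0) = φ(3) = 0, so the boundary term u·φ vanishes.
LHS = ∫_0^3 u(x) φ'(x) dx = ∫_0^3 (-2*x^3 + 3*x^2 - 4*x + 6) dx. Term by term:
  ∫_0^3 -2*x^3 dx = -81/2;  ∫_0^3 3*x^2 dx = 27;  ∫_0^3 -4*x dx = -18;
  ∫_0^3 6 dx = 18.
Sum: -81/2 + 27 − 18 + 18 = -27/2.
So LHS = -27/2.
∫_0^3 v(x) φ(x) dx = ∫_0^3 (-2*x^3 + 6*x^2) dx. Term by term:
  ∫_0^3 -2*x^3 dx = -81/2;  ∫_0^3 6*x^2 dx = 54.
Sum: -81/2 + 54 = 27/2.
So RHS = -∫_0^3 v(x) φ(x) dx = -27/2.
LHS = RHS, so the identity holds for this test φ.
Moreover u is smooth here and v(x) = u'(x) = 2*x pointwise, so the identity holds for every test function. Hence v is the weak derivative of u.


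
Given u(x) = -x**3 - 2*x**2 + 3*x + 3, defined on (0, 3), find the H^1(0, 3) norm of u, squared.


||u||_{H^1}^2 = 86949/70

The H^1 norm (squared) on an interval (0, L) is
  ||u||_{H^1}^2 = ∫_0^L u(x)^2 dx + ∫_0^L u'(x)^2 dx.
Compute u'(x) = -3*x**2 - 4*x + 3.
Then u(x)^2 = x**6 + 4*x**5 - 2*x**4 - 18*x**3 - 3*x**2 + 18*x + 9 and u'(x)^2 = 9*x**4 + 24*x**3 - 2*x**2 - 24*x + 9.
Integrate each monomial from 0 to 3 using ∫_0^3 c·x^n dx = c·3^(n+1)/(n+1):
  ∫_0^3 u(x)^2 dx = ∫_0^3 (x^6 + 4*x^5 - 2*x^4 - 18*x^3 - 3*x^2 + 18*x + 9) dx. Term by term:
    ∫_0^3 x^6 dx = 2187/7;  ∫_0^3 4*x^5 dx = 486;  ∫_0^3 -2*x^4 dx = -486/5;
    ∫_0^3 -18*x^3 dx = -729/2;  ∫_0^3 -3*x^2 dx = -27;  ∫_0^3 18*x dx = 81;
    ∫_0^3 9 dx = 27.
  Sum: 2187/7 + 486 − 486/5 − 729/2 − 27 + 81 + 27 = 29241/70.
  ∫_0^3 u'(x)^2 dx = ∫_0^3 (9*x^4 + 24*x^3 - 2*x^2 - 24*x + 9) dx. Term by term:
    ∫_0^3 9*x^4 dx = 2187/5;  ∫_0^3 24*x^3 dx = 486;  ∫_0^3 -2*x^2 dx = -18;
    ∫_0^3 -24*x dx = -108;  ∫_0^3 9 dx = 27.
  Sum: 2187/5 + 486 − 18 − 108 + 27 = 4122/5.
Adding: ||u||_{H^1}^2 = 29241/70 + 4122/5 = 86949/70.


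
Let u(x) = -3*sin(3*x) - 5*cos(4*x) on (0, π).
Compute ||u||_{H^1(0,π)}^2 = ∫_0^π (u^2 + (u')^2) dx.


||u||_{H^1(0,π)}^2 = -3060/7 + 515*π/2

u'(x) = 20*sin(4*x) - 9*cos(3*x).
Expand u² and (u')² and integrate term by term on (0, π), using: for integers n ≥ 1, ∫_0^π sin²(nx) dx = ∫_0^π cos²(nx) dx = π/2; for n ≠ n', ∫_0^π sin(nx)sin(n'x) dx = ∫_0^π cos(nx)cos(n'x) dx = 0; and by product-to-sum, ∫_0^π sin(nx)cos(n'x) dx = ½∫_0^π [sin((n+n')x) + sin((n−n')x)] dx, which is 0 when n+n' is even and 2n/(n²−n'²) when n+n' is odd (it need not vanish on (0, π)).
  u² squared terms: (-5)²·∫cos(4x)² dx = 25·π/2 = 25*π/2;  (-3)²·∫sin(3x)² dx = 9·π/2 = 9*π/2.
  u² cross terms: 2·(-5)·(-3)·∫cos(4x)·sin(3x) dx = 30·(-6/7) = -180/7.
  So ∫_0^π u² dx = 25*π/2 + 9*π/2 − 180/7 = -180/7 + 17*π.
  (u')² squared terms: (-9)²·∫cos(3x)² dx = 81·π/2 = 81*π/2;  (20)²·∫sin(4x)² dx = 400·π/2 = 200*π.
  (u')² cross terms: 2·(-9)·(20)·∫cos(3x)·sin(4x) dx = -360·(8/7) = -2880/7.
  So ∫_0^π (u')² dx = 81*π/2 + 200*π − 2880/7 = -2880/7 + 481*π/2.
||u||_{H^1}^2 = (-180/7 + 17*π) + (-2880/7 + 481*π/2) = -3060/7 + 515*π/2.


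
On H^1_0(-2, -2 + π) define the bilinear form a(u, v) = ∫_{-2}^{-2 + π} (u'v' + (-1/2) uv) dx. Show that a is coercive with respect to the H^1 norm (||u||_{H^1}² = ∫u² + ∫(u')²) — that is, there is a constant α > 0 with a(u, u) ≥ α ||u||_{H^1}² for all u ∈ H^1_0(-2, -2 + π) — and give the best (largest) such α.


α = 1/4

Coercivity of a(·,·) on H^1_0(-2, -2 + π) means a(u, u) ≥ α ||u||_{H^1}² for every u ∈ H^1_0.
The interval has length L = π, and Poincaré/coercivity depend only on L. Here a(u, u) = ∫(u')² + (-1/2)·∫u².
Here c = -1/2 < 0 with |c| < (π/L)² = 1, so coercivity still holds. The condition a(u,u) ≥ α||u||_{H^1}² reads (1−α)∫(u')² ≥ (α−c)∫u². Any admissible α is ≤ 1 (rapidly oscillating u have ∫u²/∫(u')² → 0), and α = 1 would force 0 ≥ (1−c)∫u², impossible since c < 1; so 1−α > 0. By the sharp Poincaré inequality on H^1_0 of an interval of length L, ∫(u')² ≥ (π/L)²∫u² with equality for the first sine mode sin(π(x−x₀)/L) (x₀ the left endpoint), so the inequality holds for all u iff (1−α)(π/L)² ≥ α − c, i.e. α ≤ ((π/L)² + c)/((π/L)² + 1) = (1 + c(L/π)²)/(1 + (L/π)²). (Direct route, valid since c ≤ 0: Poincaré gives c∫u² ≥ c(L/π)²∫(u')², so a(u,u) ≥ (1 + c(L/π)²)∫(u')², while ||u||_{H^1}² ≤ (1 + (L/π)²)∫(u')²; dividing yields the same α.) With (π/L)² = 1 and c = -1/2, the largest admissible constant is α = ((π/L)² + c)/((π/L)² + 1).
Simplifying, α = 1/4.


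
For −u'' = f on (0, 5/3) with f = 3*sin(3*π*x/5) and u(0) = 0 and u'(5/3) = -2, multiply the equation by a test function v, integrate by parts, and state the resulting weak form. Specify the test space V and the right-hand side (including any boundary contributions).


V = {v ∈ H^1(0, 5/3) : v(0) = 0} (test functions vanish at x = 0 where u is specified); weak form: ∫_0^5/3 u'v' dx = ∫_0^5/3 (3*sin(3*π*x/5)) v dx − 2·v(5/3) for all v ∈ V.

Multiply both sides by a test function v and integrate from 0 to 5/3:
  ∫_0^5/3 −u''(x) v(x) dx = ∫_0^5/3 f(x) v(x) dx.
Integrate the LHS by parts once:
  ∫_0^5/3 −u'' v dx = −[u'(x) v(x)]_0^5/3 + ∫_0^5/3 u'(x) v'(x) dx.
Thus ∫_0^5/3 u'(x) v'(x) dx = ∫_0^5/3 f(x) v(x) dx + [u'(x) v(x)]_0^5/3.
Choose V so that boundary terms are either known or forced to vanish.
Mixed BC: u(0) = 0 (Dirichlet) and u'(5/3) = -2 (Neumann). Define V = {v ∈ H^1(0, 5/3) : v(0) = 0}. Then [u' v]_0^5/3 = u'(5/3)·v(5/3) − u'(0)·0 = − 2·v(5/3).
Weak formulation: find u (satisfying any essential BC) such that ∫_0^5/3 u'(x) v'(x) dx = ∫_0^5/3 f v dx − 2·v(5/3) for all v ∈ V (Dirichlet at 0 absorbed into V; Neumann datum at x = 5/3 contributes the boundary term).
Substituting f(x) = 3*sin(3*π*x/5), the right-hand side is ∫_0^5/3 (3*sin(3*π*x/5)) v dx − 2·v(5/3).


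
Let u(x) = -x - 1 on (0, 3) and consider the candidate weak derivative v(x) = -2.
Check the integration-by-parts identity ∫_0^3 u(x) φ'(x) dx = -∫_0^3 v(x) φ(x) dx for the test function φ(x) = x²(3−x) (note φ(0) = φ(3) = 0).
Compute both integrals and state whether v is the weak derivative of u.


LHS = 27/4, RHS = 27/2. No, v is not the weak derivative of u.

u(x) = -x - 1, classical derivative u'(x) = -1.
φ(x) = x²(3−x), so φ'(x) = 3*x*(2 - x).
Note φ(0) = φ(3) = 0, so the boundary term u·φ vanishes.
LHS = ∫_0^3 u(x) φ'(x) dx = ∫_0^3 (3*x^3 - 3*x^2 - 6*x) dx. Term by term:
  ∫_0^3 3*x^3 dx = 243/4;  ∫_0^3 -3*x^2 dx = -27;  ∫_0^3 -6*x dx = -27.
Sum: 243/4 − 27 − 27 = 27/4.
So LHS = 27/4.
∫_0^3 v(x) φ(x) dx = ∫_0^3 (2*x^3 - 6*x^2) dx. Term by term:
  ∫_0^3 2*x^3 dx = 81/2;  ∫_0^3 -6*x^2 dx = -54.
Sum: 81/2 − 54 = -27/2.
So RHS = -∫_0^3 v(x) φ(x) dx = 27/2.
LHS − RHS = -27/4 ≠ 0, so the identity fails.
(For a valid weak derivative the identity must hold for EVERY test function, in particular this one. The failure shows v is NOT the weak derivative of u.)
Correct weak derivative would be u'(x) = -1.


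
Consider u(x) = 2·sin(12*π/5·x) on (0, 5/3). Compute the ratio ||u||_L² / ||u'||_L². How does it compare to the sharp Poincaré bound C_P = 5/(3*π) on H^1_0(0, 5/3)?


||u||_L² / ||u'||_L² = 5/(12*π) < C_P = 5/(3*π).

u(x) = 2·sin(12*π/5·x), so u'(x) = 24*π*cos(12*π*x/5)/5.
Writing u(x) = A·sin(kπx/L) with A = 2 and k = 4, use ∫_0^L sin²(kπx/L) dx = L/2 and ∫_0^L cos²(kπx/L) dx = L/2.
u² = 4·sin²(12*π/5·x) and (u')² = 576*π^2/25·cos²(12*π/5·x), and each of sin², cos² integrates to L/2 = 5/6 over (0, 5/3).
∫_0^5/3 u² dx = 10/3, so ||u||_L² = sqrt(30)/3.
∫_0^5/3 (u')² dx = 96*π^2/5, so ||u'||_L² = 4*sqrt(30)*π/5.
Ratio ||u||_L² / ||u'||_L² = 5/(12*π).
Sharp Poincaré constant on H^1_0(0, 5/3) is C_P = L/π = 5/(3*π), achieved by sin(3*π/5·x).
This is the k = 4 harmonic; the ratio L/(kπ) is strictly less than C_P = L/π, consistent with the sharp inequality ||u||_L² ≤ C_P ||u'||_L².


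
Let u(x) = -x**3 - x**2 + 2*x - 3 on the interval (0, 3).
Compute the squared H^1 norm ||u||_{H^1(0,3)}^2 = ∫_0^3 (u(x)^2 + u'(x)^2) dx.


||u||_{H^1}^2 = 76827/70

The H^1 norm (squared) on an interval (0, L) is
  ||u||_{H^1}^2 = ∫_0^L u(x)^2 dx + ∫_0^L u'(x)^2 dx.
Compute u'(x) = -3*x**2 - 2*x + 2.
Then u(x)^2 = x**6 + 2*x**5 - 3*x**4 + 2*x**3 + 10*x**2 - 12*x + 9 and u'(x)^2 = 9*x**4 + 12*x**3 - 8*x**2 - 8*x + 4.
Integrate each monomial from 0 to 3 using ∫_0^3 c·x^n dx = c·3^(n+1)/(n+1):
  ∫_0^3 u(x)^2 dx = ∫_0^3 (x^6 + 2*x^5 - 3*x^4 + 2*x^3 + 10*x^2 - 12*x + 9) dx. Term by term:
    ∫_0^3 x^6 dx = 2187/7;  ∫_0^3 2*x^5 dx = 243;  ∫_0^3 -3*x^4 dx = -729/5;
    ∫_0^3 2*x^3 dx = 81/2;  ∫_0^3 10*x^2 dx = 90;  ∫_0^3 -12*x dx = -54;
    ∫_0^3 9 dx = 27.
  Sum: 2187/7 + 243 − 729/5 + 81/2 + 90 − 54 + 27 = 35919/70.
  ∫_0^3 u'(x)^2 dx = ∫_0^3 (9*x^4 + 12*x^3 - 8*x^2 - 8*x + 4) dx. Term by term:
    ∫_0^3 9*x^4 dx = 2187/5;  ∫_0^3 12*x^3 dx = 243;  ∫_0^3 -8*x^2 dx = -72;
    ∫_0^3 -8*x dx = -36;  ∫_0^3 4 dx = 12.
  Sum: 2187/5 + 243 − 72 − 36 + 12 = 2922/5.
Adding: ||u||_{H^1}^2 = 35919/70 + 2922/5 = 76827/70.


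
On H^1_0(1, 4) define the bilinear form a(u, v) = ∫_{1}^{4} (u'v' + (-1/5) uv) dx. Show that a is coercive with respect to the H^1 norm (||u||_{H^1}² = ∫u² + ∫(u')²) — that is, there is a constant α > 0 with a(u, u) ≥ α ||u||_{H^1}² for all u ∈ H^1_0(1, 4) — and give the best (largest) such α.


α = (-9/5 + π^2)/(9 + π^2)

Coercivity of a(·,·) on H^1_0(1, 4) means a(u, u) ≥ α ||u||_{H^1}² for every u ∈ H^1_0.
The interval has length L = 3, and Poincaré/coercivity depend only on L. Here a(u, u) = ∫(u')² + (-1/5)·∫u².
Here c = -1/5 < 0 with |c| < (π/L)² = π^2/9, so coercivity still holds. The condition a(u,u) ≥ α||u||_{H^1}² reads (1−α)∫(u')² ≥ (α−c)∫u². Any admissible α is ≤ 1 (rapidly oscillating u have ∫u²/∫(u')² → 0), and α = 1 would force 0 ≥ (1−c)∫u², impossible since c < 1; so 1−α > 0. By the sharp Poincaré inequality on H^1_0 of an interval of length L, ∫(u')² ≥ (π/L)²∫u² with equality for the first sine mode sin(π(x−x₀)/L) (x₀ the left endpoint), so the inequality holds for all u iff (1−α)(π/L)² ≥ α − c, i.e. α ≤ ((π/L)² + c)/((π/L)² + 1) = (1 + c(L/π)²)/(1 + (L/π)²). (Direct route, valid since c ≤ 0: Poincaré gives c∫u² ≥ c(L/π)²∫(u')², so a(u,u) ≥ (1 + c(L/π)²)∫(u')², while ||u||_{H^1}² ≤ (1 + (L/π)²)∫(u')²; dividing yields the same α.) With (π/L)² = π^2/9 and c = -1/5, the largest admissible constant is α = ((π/L)² + c)/((π/L)² + 1).
Simplifying, α = (-9/5 + π^2)/(9 + π^2).


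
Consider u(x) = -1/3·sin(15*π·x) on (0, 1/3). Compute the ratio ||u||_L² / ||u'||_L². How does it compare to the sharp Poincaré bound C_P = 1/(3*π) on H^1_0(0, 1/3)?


||u||_L² / ||u'||_L² = 1/(15*π) < C_P = 1/(3*π).

u(x) = -1/3·sin(15*π·x), so u'(x) = -5*π*cos(15*π*x).
Writing u(x) = A·sin(kπx/L) with A = -1/3 and k = 5, use ∫_0^L sin²(kπx/L) dx = L/2 and ∫_0^L cos²(kπx/L) dx = L/2.
u² = 1/9·sin²(15*π·x) and (u')² = 25*π^2·cos²(15*π·x), and each of sin², cos² integrates to L/2 = 1/6 over (0, 1/3).
∫_0^1/3 u² dx = 1/54, so ||u||_L² = sqrt(6)/18.
∫_0^1/3 (u')² dx = 25*π^2/6, so ||u'||_L² = 5*sqrt(6)*π/6.
Ratio ||u||_L² / ||u'||_L² = 1/(15*π).
Sharp Poincaré constant on H^1_0(0, 1/3) is C_P = L/π = 1/(3*π), achieved by sin(3*π·x).
This is the k = 5 harmonic; the ratio L/(kπ) is strictly less than C_P = L/π, consistent with the sharp inequality ||u||_L² ≤ C_P ||u'||_L².


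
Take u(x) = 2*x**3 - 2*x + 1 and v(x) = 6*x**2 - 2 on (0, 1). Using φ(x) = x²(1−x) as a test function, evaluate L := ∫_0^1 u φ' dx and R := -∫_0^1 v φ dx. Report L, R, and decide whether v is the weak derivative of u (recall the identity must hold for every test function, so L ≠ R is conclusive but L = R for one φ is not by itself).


LHS = -1/30, RHS = -1/30. Yes, v = u' weakly.

u(x) = 2*x**3 - 2*x + 1, classical derivative u'(x) = 6*x**2 - 2.
φ(x) = x²(1−x), so φ'(x) = x*(2 - 3*x).
Note φ(0) = φ(1) = 0, so the boundary term u·φ vanishes.
LHS = ∫_0^1 u(x) φ'(x) dx = ∫_0^1 (-6*x^5 + 4*x^4 + 6*x^3 - 7*x^2 + 2*x) dx. Term by term:
  ∫_0^1 -6*x^5 dx = -1;  ∫_0^1 4*x^4 dx = 4/5;  ∫_0^1 6*x^3 dx = 3/2;
  ∫_0^1 -7*x^2 dx = -7/3;  ∫_0^1 2*x dx = 1.
Sum: -1 + 4/5 + 3/2 − 7/3 + 1 = -1/30.
So LHS = -1/30.
∫_0^1 v(x) φ(x) dx = ∫_0^1 (-6*x^5 + 6*x^4 + 2*x^3 - 2*x^2) dx. Term by term:
  ∫_0^1 -6*x^5 dx = -1;  ∫_0^1 6*x^4 dx = 6/5;  ∫_0^1 2*x^3 dx = 1/2;
  ∫_0^1 -2*x^2 dx = -2/3.
Sum: -1 + 6/5 + 1/2 − 2/3 = 1/30.
So RHS = -∫_0^1 v(x) φ(x) dx = -1/30.
LHS = RHS, so the identity holds for this test φ.
Moreover u is smooth here and v(x) = u'(x) = 6*x**2 - 2 pointwise, so the identity holds for every test function. Hence v is the weak derivative of u.


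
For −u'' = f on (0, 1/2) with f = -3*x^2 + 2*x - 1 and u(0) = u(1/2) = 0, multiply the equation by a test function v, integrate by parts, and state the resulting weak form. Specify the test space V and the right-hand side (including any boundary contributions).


V = H^1_0(0, 1/2) (so v(0) = v(1/2) = 0); weak form: ∫_0^1/2 u'v' dx = ∫_0^1/2 (-3*x^2 + 2*x - 1) v dx for all v ∈ V.

Multiply both sides by a test function v and integrate from 0 to 1/2:
  ∫_0^1/2 −u''(x) v(x) dx = ∫_0^1/2 f(x) v(x) dx.
Integrate the LHS by parts once:
  ∫_0^1/2 −u'' v dx = −[u'(x) v(x)]_0^1/2 + ∫_0^1/2 u'(x) v'(x) dx.
Thus ∫_0^1/2 u'(x) v'(x) dx = ∫_0^1/2 f(x) v(x) dx + [u'(x) v(x)]_0^1/2.
Choose V so that boundary terms are either known or forced to vanish.
u is Dirichlet: u(0) = u(1/2) = 0. Let V = H^1_0(0, 1/2); then v(0) = v(1/2) = 0, and [u' v]_0^1/2 = 0.
Weak formulation: find u (satisfying any essential BC) such that ∫_0^1/2 u'(x) v'(x) dx = ∫_0^1/2 f v dx for all v ∈ V.
Substituting f(x) = -3*x^2 + 2*x - 1, the right-hand side is ∫_0^1/2 (-3*x^2 + 2*x - 1) v dx.


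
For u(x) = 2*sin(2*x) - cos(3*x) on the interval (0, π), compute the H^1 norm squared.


||u||_{H^1(0,π)}^2 = 32 + 15*π

u'(x) = 3*sin(3*x) + 4*cos(2*x).
Expand u² and (u')² and integrate term by term on (0, π), using: for integers n ≥ 1, ∫_0^π sin²(nx) dx = ∫_0^π cos²(nx) dx = π/2; for n ≠ n', ∫_0^π sin(nx)sin(n'x) dx = ∫_0^π cos(nx)cos(n'x) dx = 0; and by product-to-sum, ∫_0^π sin(nx)cos(n'x) dx = ½∫_0^π [sin((n+n')x) + sin((n−n')x)] dx, which is 0 when n+n' is even and 2n/(n²−n'²) when n+n' is odd (it need not vanish on (0, π)).
  u² squared terms: (-1)²·∫cos(3x)² dx = 1·π/2 = π/2;  (2)²·∫sin(2x)² dx = 4·π/2 = 2*π.
  u² cross terms: 2·(-1)·(2)·∫cos(3x)·sin(2x) dx = -4·(-4/5) = 16/5.
  So ∫_0^π u² dx = π/2 + 2*π + 16/5 = 16/5 + 5*π/2.
  (u')² squared terms: (3)²·∫sin(3x)² dx = 9·π/2 = 9*π/2;  (4)²·∫cos(2x)² dx = 16·π/2 = 8*π.
  (u')² cross terms: 2·(3)·(4)·∫sin(3x)·cos(2x) dx = 24·(6/5) = 144/5.
  So ∫_0^π (u')² dx = 9*π/2 + 8*π + 144/5 = 144/5 + 25*π/2.
||u||_{H^1}^2 = (16/5 + 5*π/2) + (144/5 + 25*π/2) = 32 + 15*π.


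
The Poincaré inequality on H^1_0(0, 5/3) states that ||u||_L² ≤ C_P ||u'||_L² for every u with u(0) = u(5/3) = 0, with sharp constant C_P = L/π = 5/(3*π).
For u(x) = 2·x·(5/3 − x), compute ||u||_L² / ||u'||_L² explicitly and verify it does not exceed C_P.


||u||_L² / ||u'||_L² = sqrt(10)/6 < C_P = 5/(3*π).

u(x) = 2·x·(5/3 − x), so u'(x) = 10/3 - 4*x.
u(x) = 2·x·(5/3 − x) vanishes at x = 0 and x = 5/3, so u ∈ H^1_0(0, 5/3). Differentiate via the product rule and integrate the resulting polynomials term by term.
  ∫_0^5/3 u² dx = ∫_0^5/3 (4*x^4 - 40*x^3/3 + 100*x^2/9) dx. Term by term:
    ∫_0^5/3 4*x^4 dx = 2500/243;  ∫_0^5/3 -40*x^3/3 dx = -6250/243;  ∫_0^5/3 100*x^2/9 dx = 12500/729.
  Sum: 2500/243 − 6250/243 + 12500/729 = 1250/729.
  ∫_0^5/3 (u')² dx = ∫_0^5/3 (16*x^2 - 80*x/3 + 100/9) dx. Term by term:
    ∫_0^5/3 16*x^2 dx = 2000/81;  ∫_0^5/3 -80*x/3 dx = -1000/27;  ∫_0^5/3 100/9 dx = 500/27.
  Sum: 2000/81 − 1000/27 + 500/27 = 500/81.
∫_0^5/3 u² dx = 1250/729, so ||u||_L² = 25*sqrt(2)/27.
∫_0^5/3 (u')² dx = 500/81, so ||u'||_L² = 10*sqrt(5)/9.
Ratio ||u||_L² / ||u'||_L² = sqrt(10)/6.
Sharp Poincaré constant on H^1_0(0, 5/3) is C_P = L/π = 5/(3*π), achieved by sin(3*π/5·x).
A polynomial bump cannot attain the sharp Poincaré constant (only the first sine eigenfunction does), so the ratio is strictly less than C_P, consistent with ||u||_L² ≤ C_P ||u'||_L².


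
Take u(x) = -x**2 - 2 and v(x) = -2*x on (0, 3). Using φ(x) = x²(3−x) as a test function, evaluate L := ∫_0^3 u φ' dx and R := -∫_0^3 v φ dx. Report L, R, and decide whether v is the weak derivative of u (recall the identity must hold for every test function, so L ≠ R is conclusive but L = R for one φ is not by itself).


LHS = 243/10, RHS = 243/10. Yes, v = u' weakly.

u(x) = -x**2 - 2, classical derivative u'(x) = -2*x.
φ(x) = x²(3−x), so φ'(x) = 3*x*(2 - x).
Note φ(0) = φ(3) = 0, so the boundary term u·φ vanishes.
LHS = ∫_0^3 u(x) φ'(x) dx = ∫_0^3 (3*x^4 - 6*x^3 + 6*x^2 - 12*x) dx. Term by term:
  ∫_0^3 3*x^4 dx = 729/5;  ∫_0^3 -6*x^3 dx = -243/2;  ∫_0^3 6*x^2 dx = 54;
  ∫_0^3 -12*x dx = -54.
Sum: 729/5 − 243/2 + 54 − 54 = 243/10.
So LHS = 243/10.
∫_0^3 v(x) φ(x) dx = ∫_0^3 (2*x^4 - 6*x^3) dx. Term by term:
  ∫_0^3 2*x^4 dx = 486/5;  ∫_0^3 -6*x^3 dx = -243/2.
Sum: 486/5 − 243/2 = -243/10.
So RHS = -∫_0^3 v(x) φ(x) dx = 243/10.
LHS = RHS, so the identity holds for this test φ.
Moreover u is smooth here and v(x) = u'(x) = -2*x pointwise, so the identity holds for every test function. Hence v is the weak derivative of u.


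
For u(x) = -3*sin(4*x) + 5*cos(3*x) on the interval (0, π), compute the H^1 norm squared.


||u||_{H^1(0,π)}^2 = -2400/7 + 403*π/2

u'(x) = -15*sin(3*x) - 12*cos(4*x).
Expand u² and (u')² and integrate term by term on (0, π), using: for integers n ≥ 1, ∫_0^π sin²(nx) dx = ∫_0^π cos²(nx) dx = π/2; for n ≠ n', ∫_0^π sin(nx)sin(n'x) dx = ∫_0^π cos(nx)cos(n'x) dx = 0; and by product-to-sum, ∫_0^π sin(nx)cos(n'x) dx = ½∫_0^π [sin((n+n')x) + sin((n−n')x)] dx, which is 0 when n+n' is even and 2n/(n²−n'²) when n+n' is odd (it need not vanish on (0, π)).
  u² squared terms: (-3)²·∫sin(4x)² dx = 9·π/2 = 9*π/2;  (5)²·∫cos(3x)² dx = 25·π/2 = 25*π/2.
  u² cross terms: 2·(-3)·(5)·∫sin(4x)·cos(3x) dx = -30·(8/7) = -240/7.
  So ∫_0^π u² dx = 9*π/2 + 25*π/2 − 240/7 = -240/7 + 17*π.
  (u')² squared terms: (-15)²·∫sin(3x)² dx = 225·π/2 = 225*π/2;  (-12)²·∫cos(4x)² dx = 144·π/2 = 72*π.
  (u')² cross terms: 2·(-15)·(-12)·∫sin(3x)·cos(4x) dx = 360·(-6/7) = -2160/7.
  So ∫_0^π (u')² dx = 225*π/2 + 72*π − 2160/7 = -2160/7 + 369*π/2.
||u||_{H^1}^2 = (-240/7 + 17*π) + (-2160/7 + 369*π/2) = -2400/7 + 403*π/2.


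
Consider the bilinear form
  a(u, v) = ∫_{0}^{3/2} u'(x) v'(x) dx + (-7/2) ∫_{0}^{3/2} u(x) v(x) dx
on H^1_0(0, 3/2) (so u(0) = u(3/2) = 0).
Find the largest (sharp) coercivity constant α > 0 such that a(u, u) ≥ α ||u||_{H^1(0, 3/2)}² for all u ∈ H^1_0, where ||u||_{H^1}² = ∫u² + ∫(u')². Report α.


α = (-63 + 8*π^2)/(2*(9 + 4*π^2))

Coercivity of a(·,·) on H^1_0(0, 3/2) means a(u, u) ≥ α ||u||_{H^1}² for every u ∈ H^1_0.
The interval has length L = 3/2, and Poincaré/coercivity depend only on L. Here a(u, u) = ∫(u')² + (-7/2)·∫u².
Here c = -7/2 < 0 with |c| < (π/L)² = 4*π^2/9, so coercivity still holds. The condition a(u,u) ≥ α||u||_{H^1}² reads (1−α)∫(u')² ≥ (α−c)∫u². Any admissible α is ≤ 1 (rapidly oscillating u have ∫u²/∫(u')² → 0), and α = 1 would force 0 ≥ (1−c)∫u², impossible since c < 1; so 1−α > 0. By the sharp Poincaré inequality on H^1_0 of an interval of length L, ∫(u')² ≥ (π/L)²∫u² with equality for the first sine mode sin(π(x−x₀)/L) (x₀ the left endpoint), so the inequality holds for all u iff (1−α)(π/L)² ≥ α − c, i.e. α ≤ ((π/L)² + c)/((π/L)² + 1) = (1 + c(L/π)²)/(1 + (L/π)²). (Direct route, valid since c ≤ 0: Poincaré gives c∫u² ≥ c(L/π)²∫(u')², so a(u,u) ≥ (1 + c(L/π)²)∫(u')², while ||u||_{H^1}² ≤ (1 + (L/π)²)∫(u')²; dividing yields the same α.) With (π/L)² = 4*π^2/9 and c = -7/2, the largest admissible constant is α = ((π/L)² + c)/((π/L)² + 1).
Simplifying, α = (-63 + 8*π^2)/(2*(9 + 4*π^2)).


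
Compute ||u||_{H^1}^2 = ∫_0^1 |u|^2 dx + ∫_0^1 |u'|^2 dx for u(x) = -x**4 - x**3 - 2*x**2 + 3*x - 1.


||u||_{H^1}^2 = 2051/180

The H^1 norm (squared) on an interval (0, L) is
  ||u||_{H^1}^2 = ∫_0^L u(x)^2 dx + ∫_0^L u'(x)^2 dx.
Compute u'(x) = -4*x**3 - 3*x**2 - 4*x + 3.
Then u(x)^2 = x**8 + 2*x**7 + 5*x**6 - 2*x**5 - 10*x**3 + 13*x**2 - 6*x + 1 and u'(x)^2 = 16*x**6 + 24*x**5 + 41*x**4 - 2*x**2 - 24*x + 9.
Integrate each monomial from 0 to 1 using ∫_0^1 c·x^n dx = c·1^(n+1)/(n+1):
  ∫_0^1 u(x)^2 dx = ∫_0^1 (x^8 + 2*x^7 + 5*x^6 - 2*x^5 - 10*x^3 + 13*x^2 - 6*x + 1) dx. Term by term:
    ∫_0^1 x^8 dx = 1/9;  ∫_0^1 2*x^7 dx = 1/4;  ∫_0^1 5*x^6 dx = 5/7;
    ∫_0^1 -2*x^5 dx = -1/3;  ∫_0^1 -10*x^3 dx = -5/2;  ∫_0^1 13*x^2 dx = 13/3;
    ∫_0^1 -6*x dx = -3;  ∫_0^1 1 dx = 1.
  Sum: 1/9 + 1/4 + 5/7 − 1/3 − 5/2 + 13/3 − 3 + 1 = 145/252.
  ∫_0^1 u'(x)^2 dx = ∫_0^1 (16*x^6 + 24*x^5 + 41*x^4 - 2*x^2 - 24*x + 9) dx. Term by term:
    ∫_0^1 16*x^6 dx = 16/7;  ∫_0^1 24*x^5 dx = 4;  ∫_0^1 41*x^4 dx = 41/5;
    ∫_0^1 -2*x^2 dx = -2/3;  ∫_0^1 -24*x dx = -12;  ∫_0^1 9 dx = 9.
  Sum: 16/7 + 4 + 41/5 − 2/3 − 12 + 9 = 1136/105.
Adding: ||u||_{H^1}^2 = 145/252 + 1136/105 = 2051/180.


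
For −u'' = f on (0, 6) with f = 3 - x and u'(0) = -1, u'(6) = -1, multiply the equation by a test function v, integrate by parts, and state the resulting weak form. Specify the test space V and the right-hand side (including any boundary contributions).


V = H^1(0, 6) (v unrestricted at boundary; u is determined up to an additive constant); weak form: ∫_0^6 u'v' dx = ∫_0^6 (3 - x) v dx − v(6) + v(0) for all v ∈ V.

Multiply both sides by a test function v and integrate from 0 to 6:
  ∫_0^6 −u''(x) v(x) dx = ∫_0^6 f(x) v(x) dx.
Integrate the LHS by parts once:
  ∫_0^6 −u'' v dx = −[u'(x) v(x)]_0^6 + ∫_0^6 u'(x) v'(x) dx.
Thus ∫_0^6 u'(x) v'(x) dx = ∫_0^6 f(x) v(x) dx + [u'(x) v(x)]_0^6.
Choose V so that boundary terms are either known or forced to vanish.
u has inhomogeneous Neumann u'(0) = -1, u'(6) = -1. [u' v]_0^6 = (-1)·v(6) − (-1)·v(0) = − v(6) + v(0). Take V = H^1(0, 6); boundary term becomes part of RHS.
Weak formulation: find u (satisfying any essential BC) such that ∫_0^6 u'(x) v'(x) dx = ∫_0^6 f v dx − v(6) + v(0) for all v ∈ V (Neumann data are natural BCs: they enter the RHS as boundary terms).
Substituting f(x) = 3 - x, the right-hand side is ∫_0^6 (3 - x) v dx − v(6) + v(0).
Compatibility check (pure Neumann): taking v ≡ 1 ∈ V gives 0 = ∫_0^6 f dx + (-1) − (-1), i.e. ∫_0^6 f dx must equal u'(0) − u'(6) = 0. Indeed ∫_0^6 (3 - x) dx = 0, so the data are compatible. The solution is then unique only up to an additive constant (fix it e.g. by requiring ∫_0^6 u dx = 0).


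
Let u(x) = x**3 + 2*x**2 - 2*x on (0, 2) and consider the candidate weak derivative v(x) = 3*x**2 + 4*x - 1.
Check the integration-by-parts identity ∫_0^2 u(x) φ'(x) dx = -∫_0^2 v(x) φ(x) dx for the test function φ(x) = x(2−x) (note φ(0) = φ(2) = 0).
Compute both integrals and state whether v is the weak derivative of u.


LHS = -112/15, RHS = -44/5. No, v is not the weak derivative of u.

u(x) = x**3 + 2*x**2 - 2*x, classical derivative u'(x) = 3*x**2 + 4*x - 2.
φ(x) = x(2−x), so φ'(x) = 2 - 2*x.
Note φ(0) = φ(2) = 0, so the boundary term u·φ vanishes.
LHS = ∫_0^2 u(x) φ'(x) dx = ∫_0^2 (-2*x^4 - 2*x^3 + 8*x^2 - 4*x) dx. Term by term:
  ∫_0^2 -2*x^4 dx = -64/5;  ∫_0^2 -2*x^3 dx = -8;  ∫_0^2 8*x^2 dx = 64/3;
  ∫_0^2 -4*x dx = -8.
Sum: -64/5 − 8 + 64/3 − 8 = -112/15.
So LHS = -112/15.
∫_0^2 v(x) φ(x) dx = ∫_0^2 (-3*x^4 + 2*x^3 + 9*x^2 - 2*x) dx. Term by term:
  ∫_0^2 -3*x^4 dx = -96/5;  ∫_0^2 2*x^3 dx = 8;  ∫_0^2 9*x^2 dx = 24;
  ∫_0^2 -2*x dx = -4.
Sum: -96/5 + 8 + 24 − 4 = 44/5.
So RHS = -∫_0^2 v(x) φ(x) dx = -44/5.
LHS − RHS = 4/3 ≠ 0, so the identity fails.
(For a valid weak derivative the identity must hold for EVERY test function, in particular this one. The failure shows v is NOT the weak derivative of u.)
Correct weak derivative would be u'(x) = 3*x**2 + 4*x - 2.


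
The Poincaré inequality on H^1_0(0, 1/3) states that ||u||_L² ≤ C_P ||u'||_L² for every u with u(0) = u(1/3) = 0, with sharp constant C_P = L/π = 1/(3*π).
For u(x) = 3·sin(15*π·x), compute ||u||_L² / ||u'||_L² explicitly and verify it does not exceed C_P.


||u||_L² / ||u'||_L² = 1/(15*π) < C_P = 1/(3*π).

u(x) = 3·sin(15*π·x), so u'(x) = 45*π*cos(15*π*x).
Writing u(x) = A·sin(kπx/L) with A = 3 and k = 5, use ∫_0^L sin²(kπx/L) dx = L/2 and ∫_0^L cos²(kπx/L) dx = L/2.
u² = 9·sin²(15*π·x) and (u')² = 2025*π^2·cos²(15*π·x), and each of sin², cos² integrates to L/2 = 1/6 over (0, 1/3).
∫_0^1/3 u² dx = 3/2, so ||u||_L² = sqrt(6)/2.
∫_0^1/3 (u')² dx = 675*π^2/2, so ||u'||_L² = 15*sqrt(6)*π/2.
Ratio ||u||_L² / ||u'||_L² = 1/(15*π).
Sharp Poincaré constant on H^1_0(0, 1/3) is C_P = L/π = 1/(3*π), achieved by sin(3*π·x).
This is the k = 5 harmonic; the ratio L/(kπ) is strictly less than C_P = L/π, consistent with the sharp inequality ||u||_L² ≤ C_P ||u'||_L².


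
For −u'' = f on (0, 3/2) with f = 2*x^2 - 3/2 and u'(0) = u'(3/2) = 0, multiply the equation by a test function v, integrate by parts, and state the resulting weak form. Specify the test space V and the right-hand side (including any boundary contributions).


V = H^1(0, 3/2) (no boundary constraint on v; u is determined up to an additive constant); weak form: ∫_0^3/2 u'v' dx = ∫_0^3/2 (2*x^2 - 3/2) v dx for all v ∈ V.

Multiply both sides by a test function v and integrate from 0 to 3/2:
  ∫_0^3/2 −u''(x) v(x) dx = ∫_0^3/2 f(x) v(x) dx.
Integrate the LHS by parts once:
  ∫_0^3/2 −u'' v dx = −[u'(x) v(x)]_0^3/2 + ∫_0^3/2 u'(x) v'(x) dx.
Thus ∫_0^3/2 u'(x) v'(x) dx = ∫_0^3/2 f(x) v(x) dx + [u'(x) v(x)]_0^3/2.
Choose V so that boundary terms are either known or forced to vanish.
u has homogeneous Neumann: u'(0) = u'(3/2) = 0. So [u' v]_0^3/2 = 0·v(3/2) − 0·v(0) = 0 for any v; take V = H^1(0, 3/2).
Weak formulation: find u (satisfying any essential BC) such that ∫_0^3/2 u'(x) v'(x) dx = ∫_0^3/2 f v dx for all v ∈ V (homogeneous Neumann, so boundary terms vanish).
Substituting f(x) = 2*x^2 - 3/2, the right-hand side is ∫_0^3/2 (2*x^2 - 3/2) v dx.
Compatibility check (pure Neumann): taking v ≡ 1 ∈ V gives 0 = ∫_0^3/2 f dx + (0) − (0), i.e. ∫_0^3/2 f dx must equal u'(0) − u'(3/2) = 0. Indeed ∫_0^3/2 (2*x^2 - 3/2) dx = 0, so the data are compatible. The solution is then unique only up to an additive constant (fix it e.g. by requiring ∫_0^3/2 u dx = 0).


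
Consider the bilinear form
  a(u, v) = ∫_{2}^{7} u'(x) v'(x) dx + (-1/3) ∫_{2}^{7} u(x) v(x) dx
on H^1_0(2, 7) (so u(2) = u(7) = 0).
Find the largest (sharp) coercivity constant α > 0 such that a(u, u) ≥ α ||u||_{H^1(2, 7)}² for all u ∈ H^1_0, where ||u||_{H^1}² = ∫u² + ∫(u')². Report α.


α = (-25/3 + π^2)/(π^2 + 25)

Coercivity of a(·,·) on H^1_0(2, 7) means a(u, u) ≥ α ||u||_{H^1}² for every u ∈ H^1_0.
The interval has length L = 5, and Poincaré/coercivity depend only on L. Here a(u, u) = ∫(u')² + (-1/3)·∫u².
Here c = -1/3 < 0 with |c| < (π/L)² = π^2/25, so coercivity still holds. The condition a(u,u) ≥ α||u||_{H^1}² reads (1−α)∫(u')² ≥ (α−c)∫u². Any admissible α is ≤ 1 (rapidly oscillating u have ∫u²/∫(u')² → 0), and α = 1 would force 0 ≥ (1−c)∫u², impossible since c < 1; so 1−α > 0. By the sharp Poincaré inequality on H^1_0 of an interval of length L, ∫(u')² ≥ (π/L)²∫u² with equality for the first sine mode sin(π(x−x₀)/L) (x₀ the left endpoint), so the inequality holds for all u iff (1−α)(π/L)² ≥ α − c, i.e. α ≤ ((π/L)² + c)/((π/L)² + 1) = (1 + c(L/π)²)/(1 + (L/π)²). (Direct route, valid since c ≤ 0: Poincaré gives c∫u² ≥ c(L/π)²∫(u')², so a(u,u) ≥ (1 + c(L/π)²)∫(u')², while ||u||_{H^1}² ≤ (1 + (L/π)²)∫(u')²; dividing yields the same α.) With (π/L)² = π^2/25 and c = -1/3, the largest admissible constant is α = ((π/L)² + c)/((π/L)² + 1).
Simplifying, α = (-25/3 + π^2)/(π^2 + 25).
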